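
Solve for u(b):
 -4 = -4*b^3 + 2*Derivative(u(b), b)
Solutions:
 u(b) = C1 + b^4/2 - 2*b


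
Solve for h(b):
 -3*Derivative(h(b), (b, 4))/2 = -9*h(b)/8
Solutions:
 h(b) = C1*exp(-sqrt(2)*3^(1/4)*b/2) + C2*exp(sqrt(2)*3^(1/4)*b/2) + C3*sin(sqrt(2)*3^(1/4)*b/2) + C4*cos(sqrt(2)*3^(1/4)*b/2)


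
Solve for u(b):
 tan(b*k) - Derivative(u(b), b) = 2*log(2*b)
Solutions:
 u(b) = C1 - 2*b*log(b) - 2*b*log(2) + 2*b + Piecewise((-log(cos(b*k))/k, Ne(k, 0)), (0, True))


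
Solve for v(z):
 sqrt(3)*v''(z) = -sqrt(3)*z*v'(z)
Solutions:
 v(z) = C1 + C2*erf(sqrt(2)*z/2)


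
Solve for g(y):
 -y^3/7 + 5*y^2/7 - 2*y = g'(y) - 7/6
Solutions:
 g(y) = C1 - y^4/28 + 5*y^3/21 - y^2 + 7*y/6


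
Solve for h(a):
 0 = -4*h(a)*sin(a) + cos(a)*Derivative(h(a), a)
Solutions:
 h(a) = C1/cos(a)^4


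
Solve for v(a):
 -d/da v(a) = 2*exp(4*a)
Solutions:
 v(a) = C1 - exp(4*a)/2


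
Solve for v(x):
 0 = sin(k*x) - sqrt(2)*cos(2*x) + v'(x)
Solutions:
 v(x) = C1 + sqrt(2)*sin(2*x)/2 + cos(k*x)/k


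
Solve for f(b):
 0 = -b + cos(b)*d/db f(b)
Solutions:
 f(b) = C1 + Integral(b/cos(b), b)


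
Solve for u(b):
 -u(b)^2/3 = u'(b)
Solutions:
 u(b) = 3/(C1 + b)


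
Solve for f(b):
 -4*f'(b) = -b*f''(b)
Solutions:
 f(b) = C1 + C2*b^5


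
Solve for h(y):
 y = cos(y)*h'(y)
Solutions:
 h(y) = C1 + Integral(y/cos(y), y)


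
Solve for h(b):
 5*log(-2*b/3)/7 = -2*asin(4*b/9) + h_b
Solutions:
 h(b) = C1 + 5*b*log(-b)/7 + 2*b*asin(4*b/9) - 5*b*log(3)/7 - 5*b/7 + 5*b*log(2)/7 + sqrt(81 - 16*b^2)/2


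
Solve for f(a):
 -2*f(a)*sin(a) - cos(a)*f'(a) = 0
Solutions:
 f(a) = C1*cos(a)^2


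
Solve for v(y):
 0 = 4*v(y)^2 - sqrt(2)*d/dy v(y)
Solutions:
 v(y) = -1/(C1 + 2*sqrt(2)*y)


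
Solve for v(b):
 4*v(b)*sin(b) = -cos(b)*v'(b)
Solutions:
 v(b) = C1*cos(b)^4


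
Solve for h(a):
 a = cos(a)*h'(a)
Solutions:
 h(a) = C1 + Integral(a/cos(a), a)


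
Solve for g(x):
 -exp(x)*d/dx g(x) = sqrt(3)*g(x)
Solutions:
 g(x) = C1*exp(sqrt(3)*exp(-x))


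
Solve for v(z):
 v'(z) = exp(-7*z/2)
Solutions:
 v(z) = C1 - 2*exp(-7*z/2)/7


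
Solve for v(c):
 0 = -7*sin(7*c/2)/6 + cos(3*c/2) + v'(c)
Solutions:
 v(c) = C1 - 2*sin(3*c/2)/3 - cos(7*c/2)/3


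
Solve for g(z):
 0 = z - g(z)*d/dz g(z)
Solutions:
 g(z) = -sqrt(C1 + z^2)
 g(z) = sqrt(C1 + z^2)


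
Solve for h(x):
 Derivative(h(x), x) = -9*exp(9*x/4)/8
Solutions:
 h(x) = C1 - exp(9*x/4)/2


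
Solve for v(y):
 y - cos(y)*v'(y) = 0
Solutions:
 v(y) = C1 + Integral(y/cos(y), y)


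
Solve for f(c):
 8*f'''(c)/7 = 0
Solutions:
 f(c) = C1 + C2*c + C3*c^2


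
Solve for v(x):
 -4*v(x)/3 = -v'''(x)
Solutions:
 v(x) = C3*exp(6^(2/3)*x/3) + (C1*sin(2^(2/3)*3^(1/6)*x/2) + C2*cos(2^(2/3)*3^(1/6)*x/2))*exp(-6^(2/3)*x/6)


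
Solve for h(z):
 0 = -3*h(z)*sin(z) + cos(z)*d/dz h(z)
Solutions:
 h(z) = C1/cos(z)^3


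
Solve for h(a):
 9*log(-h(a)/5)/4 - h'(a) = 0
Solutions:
 -4*Integral(1/(log(-_y) - log(5)), (_y, h(a)))/9 = C1 - a


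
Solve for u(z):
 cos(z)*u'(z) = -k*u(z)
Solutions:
 u(z) = C1*exp(k*(log(sin(z) - 1) - log(sin(z) + 1))/2)


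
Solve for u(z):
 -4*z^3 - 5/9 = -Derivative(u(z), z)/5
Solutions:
 u(z) = C1 + 5*z^4 + 25*z/9


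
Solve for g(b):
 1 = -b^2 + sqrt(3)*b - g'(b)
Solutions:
 g(b) = C1 - b^3/3 + sqrt(3)*b^2/2 - b


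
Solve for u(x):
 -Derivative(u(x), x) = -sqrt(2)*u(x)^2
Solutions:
 u(x) = -1/(C1 + sqrt(2)*x)


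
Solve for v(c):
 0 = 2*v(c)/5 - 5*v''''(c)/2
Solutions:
 v(c) = C1*exp(-sqrt(10)*c/5) + C2*exp(sqrt(10)*c/5) + C3*sin(sqrt(10)*c/5) + C4*cos(sqrt(10)*c/5)


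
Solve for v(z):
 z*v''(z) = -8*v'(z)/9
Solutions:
 v(z) = C1 + C2*z^(1/9)


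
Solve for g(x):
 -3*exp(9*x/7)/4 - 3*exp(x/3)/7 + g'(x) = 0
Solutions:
 g(x) = C1 + 7*exp(9*x/7)/12 + 9*exp(x/3)/7


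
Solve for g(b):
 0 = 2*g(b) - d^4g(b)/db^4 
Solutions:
 g(b) = C1*exp(-2^(1/4)*b) + C2*exp(2^(1/4)*b) + C3*sin(2^(1/4)*b) + C4*cos(2^(1/4)*b)


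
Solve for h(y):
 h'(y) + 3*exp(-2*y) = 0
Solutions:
 h(y) = C1 + 3*exp(-2*y)/2


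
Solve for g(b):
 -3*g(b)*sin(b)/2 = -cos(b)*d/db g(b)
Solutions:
 g(b) = C1/cos(b)^(3/2)


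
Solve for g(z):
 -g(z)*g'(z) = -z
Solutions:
 g(z) = -sqrt(C1 + z^2)
 g(z) = sqrt(C1 + z^2)


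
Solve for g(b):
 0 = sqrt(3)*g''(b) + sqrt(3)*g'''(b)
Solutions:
 g(b) = C1 + C2*b + C3*exp(-b)


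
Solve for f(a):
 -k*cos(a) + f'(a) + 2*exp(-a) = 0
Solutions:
 f(a) = C1 + k*sin(a) + 2*exp(-a)


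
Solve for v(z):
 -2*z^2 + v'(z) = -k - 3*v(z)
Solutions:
 v(z) = C1*exp(-3*z) - k/3 + 2*z^2/3 - 4*z/9 + 4/27


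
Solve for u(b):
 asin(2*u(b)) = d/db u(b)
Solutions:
 Integral(1/asin(2*_y), (_y, u(b))) = C1 + b


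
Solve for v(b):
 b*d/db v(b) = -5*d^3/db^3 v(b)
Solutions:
 v(b) = C1 + Integral(C2*airyai(-5^(2/3)*b/5) + C3*airybi(-5^(2/3)*b/5), b)


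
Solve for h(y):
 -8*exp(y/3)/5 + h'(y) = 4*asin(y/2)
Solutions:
 h(y) = C1 + 4*y*asin(y/2) + 4*sqrt(4 - y^2) + 24*exp(y/3)/5


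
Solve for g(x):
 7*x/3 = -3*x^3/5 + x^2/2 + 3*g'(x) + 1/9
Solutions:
 g(x) = C1 + x^4/20 - x^3/18 + 7*x^2/18 - x/27


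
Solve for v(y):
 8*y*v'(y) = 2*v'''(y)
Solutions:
 v(y) = C1 + Integral(C2*airyai(2^(2/3)*y) + C3*airybi(2^(2/3)*y), y)


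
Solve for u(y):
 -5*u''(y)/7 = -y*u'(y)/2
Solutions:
 u(y) = C1 + C2*erfi(sqrt(35)*y/10)


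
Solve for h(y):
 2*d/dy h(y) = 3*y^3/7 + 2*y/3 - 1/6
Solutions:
 h(y) = C1 + 3*y^4/56 + y^2/6 - y/12


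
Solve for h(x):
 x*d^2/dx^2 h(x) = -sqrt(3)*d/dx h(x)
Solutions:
 h(x) = C1 + C2*x^(1 - sqrt(3))


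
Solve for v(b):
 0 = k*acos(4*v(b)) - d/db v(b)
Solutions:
 Integral(1/acos(4*_y), (_y, v(b))) = C1 + b*k


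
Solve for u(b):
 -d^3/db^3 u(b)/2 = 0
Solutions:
 u(b) = C1 + C2*b + C3*b^2


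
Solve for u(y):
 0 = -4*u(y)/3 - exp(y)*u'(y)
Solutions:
 u(y) = C1*exp(4*exp(-y)/3)


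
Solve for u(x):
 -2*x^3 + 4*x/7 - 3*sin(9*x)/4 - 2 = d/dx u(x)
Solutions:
 u(x) = C1 - x^4/2 + 2*x^2/7 - 2*x + cos(9*x)/12


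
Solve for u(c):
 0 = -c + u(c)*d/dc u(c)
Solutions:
 u(c) = -sqrt(C1 + c^2)
 u(c) = sqrt(C1 + c^2)


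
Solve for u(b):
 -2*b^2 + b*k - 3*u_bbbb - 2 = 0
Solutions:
 u(b) = C1 + C2*b + C3*b^2 + C4*b^3 - b^6/540 + b^5*k/360 - b^4/36


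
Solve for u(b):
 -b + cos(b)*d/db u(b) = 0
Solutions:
 u(b) = C1 + Integral(b/cos(b), b)


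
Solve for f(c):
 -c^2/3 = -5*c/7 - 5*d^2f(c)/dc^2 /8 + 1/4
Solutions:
 f(c) = C1 + C2*c + 2*c^4/45 - 4*c^3/21 + c^2/5


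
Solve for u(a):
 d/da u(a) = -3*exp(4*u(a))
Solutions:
 u(a) = log(-I*(1/(C1 + 12*a))^(1/4))
 u(a) = log(I*(1/(C1 + 12*a))^(1/4))
 u(a) = log(-(1/(C1 + 12*a))^(1/4))
 u(a) = log(1/(C1 + 12*a))/4


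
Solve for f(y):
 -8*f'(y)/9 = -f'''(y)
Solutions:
 f(y) = C1 + C2*exp(-2*sqrt(2)*y/3) + C3*exp(2*sqrt(2)*y/3)


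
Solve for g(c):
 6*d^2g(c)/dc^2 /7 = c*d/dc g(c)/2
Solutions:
 g(c) = C1 + C2*erfi(sqrt(42)*c/12)


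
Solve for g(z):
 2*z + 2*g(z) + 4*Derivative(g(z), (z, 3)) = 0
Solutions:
 g(z) = C3*exp(-2^(2/3)*z/2) - z + (C1*sin(2^(2/3)*sqrt(3)*z/4) + C2*cos(2^(2/3)*sqrt(3)*z/4))*exp(2^(2/3)*z/4)


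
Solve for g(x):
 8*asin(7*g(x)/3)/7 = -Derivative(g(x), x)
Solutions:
 Integral(1/asin(7*_y/3), (_y, g(x))) = C1 - 8*x/7


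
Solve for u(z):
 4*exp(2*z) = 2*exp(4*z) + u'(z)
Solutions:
 u(z) = C1 - exp(4*z)/2 + 2*exp(2*z)


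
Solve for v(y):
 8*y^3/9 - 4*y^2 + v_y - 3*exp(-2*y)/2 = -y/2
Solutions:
 v(y) = C1 - 2*y^4/9 + 4*y^3/3 - y^2/4 - 3*exp(-2*y)/4


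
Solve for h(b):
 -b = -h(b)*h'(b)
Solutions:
 h(b) = -sqrt(C1 + b^2)
 h(b) = sqrt(C1 + b^2)


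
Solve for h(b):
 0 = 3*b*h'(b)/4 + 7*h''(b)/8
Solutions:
 h(b) = C1 + C2*erf(sqrt(21)*b/7)


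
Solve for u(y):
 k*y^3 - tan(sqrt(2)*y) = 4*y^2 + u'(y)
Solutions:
 u(y) = C1 + k*y^4/4 - 4*y^3/3 + sqrt(2)*log(cos(sqrt(2)*y))/2


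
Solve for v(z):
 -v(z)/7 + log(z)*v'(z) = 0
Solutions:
 v(z) = C1*exp(li(z)/7)


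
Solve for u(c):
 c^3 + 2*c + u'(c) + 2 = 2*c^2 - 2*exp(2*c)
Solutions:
 u(c) = C1 - c^4/4 + 2*c^3/3 - c^2 - 2*c - exp(2*c)


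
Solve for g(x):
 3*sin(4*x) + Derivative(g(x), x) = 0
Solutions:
 g(x) = C1 + 3*cos(4*x)/4


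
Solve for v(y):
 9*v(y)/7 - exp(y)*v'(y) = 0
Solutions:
 v(y) = C1*exp(-9*exp(-y)/7)


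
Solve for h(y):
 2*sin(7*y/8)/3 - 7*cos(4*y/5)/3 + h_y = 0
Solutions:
 h(y) = C1 + 35*sin(4*y/5)/12 + 16*cos(7*y/8)/21


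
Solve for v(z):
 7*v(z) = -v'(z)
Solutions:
 v(z) = C1*exp(-7*z)


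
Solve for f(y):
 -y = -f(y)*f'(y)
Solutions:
 f(y) = -sqrt(C1 + y^2)
 f(y) = sqrt(C1 + y^2)


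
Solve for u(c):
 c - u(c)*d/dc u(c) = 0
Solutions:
 u(c) = -sqrt(C1 + c^2)
 u(c) = sqrt(C1 + c^2)


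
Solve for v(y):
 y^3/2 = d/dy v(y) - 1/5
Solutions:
 v(y) = C1 + y^4/8 + y/5


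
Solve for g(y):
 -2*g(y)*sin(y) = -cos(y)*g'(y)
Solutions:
 g(y) = C1/cos(y)^2


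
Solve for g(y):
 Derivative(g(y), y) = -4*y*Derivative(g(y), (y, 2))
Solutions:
 g(y) = C1 + C2*y^(3/4)


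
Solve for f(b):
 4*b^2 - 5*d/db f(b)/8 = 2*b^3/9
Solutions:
 f(b) = C1 - 4*b^4/45 + 32*b^3/15


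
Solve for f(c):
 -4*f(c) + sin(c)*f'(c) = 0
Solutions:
 f(c) = C1*(cos(c)^2 - 2*cos(c) + 1)/(cos(c)^2 + 2*cos(c) + 1)


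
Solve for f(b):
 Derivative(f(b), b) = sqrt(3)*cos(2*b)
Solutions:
 f(b) = C1 + sqrt(3)*sin(2*b)/2


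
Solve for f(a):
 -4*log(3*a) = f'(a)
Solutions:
 f(a) = C1 - 4*a*log(a) - a*log(81) + 4*a


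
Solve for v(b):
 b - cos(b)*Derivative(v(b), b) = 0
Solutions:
 v(b) = C1 + Integral(b/cos(b), b)


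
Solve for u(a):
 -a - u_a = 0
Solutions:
 u(a) = C1 - a^2/2


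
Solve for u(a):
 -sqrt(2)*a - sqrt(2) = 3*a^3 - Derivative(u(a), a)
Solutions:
 u(a) = C1 + 3*a^4/4 + sqrt(2)*a^2/2 + sqrt(2)*a


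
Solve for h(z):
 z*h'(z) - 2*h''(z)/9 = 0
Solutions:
 h(z) = C1 + C2*erfi(3*z/2)


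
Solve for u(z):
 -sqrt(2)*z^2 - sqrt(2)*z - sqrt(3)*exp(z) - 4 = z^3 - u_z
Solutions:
 u(z) = C1 + z^4/4 + sqrt(2)*z^3/3 + sqrt(2)*z^2/2 + 4*z + sqrt(3)*exp(z)


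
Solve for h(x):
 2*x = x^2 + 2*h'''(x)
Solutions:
 h(x) = C1 + C2*x + C3*x^2 - x^5/120 + x^4/24


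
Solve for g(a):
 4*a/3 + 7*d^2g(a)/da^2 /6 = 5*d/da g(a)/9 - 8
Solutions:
 g(a) = C1 + C2*exp(10*a/21) + 6*a^2/5 + 486*a/25


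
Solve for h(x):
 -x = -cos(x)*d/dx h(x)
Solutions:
 h(x) = C1 + Integral(x/cos(x), x)


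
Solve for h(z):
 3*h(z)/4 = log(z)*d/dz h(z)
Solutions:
 h(z) = C1*exp(3*li(z)/4)


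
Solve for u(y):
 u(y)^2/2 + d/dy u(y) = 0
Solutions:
 u(y) = 2/(C1 + y)


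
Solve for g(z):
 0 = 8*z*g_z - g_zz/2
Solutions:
 g(z) = C1 + C2*erfi(2*sqrt(2)*z)


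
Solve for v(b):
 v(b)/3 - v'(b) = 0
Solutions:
 v(b) = C1*exp(b/3)


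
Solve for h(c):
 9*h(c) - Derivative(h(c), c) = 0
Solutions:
 h(c) = C1*exp(9*c)


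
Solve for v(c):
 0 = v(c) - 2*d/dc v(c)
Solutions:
 v(c) = C1*exp(c/2)


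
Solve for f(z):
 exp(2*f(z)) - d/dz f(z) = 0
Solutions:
 f(z) = log(-sqrt(-1/(C1 + z))) - log(2)/2
 f(z) = log(-1/(C1 + z))/2 - log(2)/2


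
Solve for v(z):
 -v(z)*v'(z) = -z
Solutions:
 v(z) = -sqrt(C1 + z^2)
 v(z) = sqrt(C1 + z^2)


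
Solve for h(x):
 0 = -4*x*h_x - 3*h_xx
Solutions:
 h(x) = C1 + C2*erf(sqrt(6)*x/3)


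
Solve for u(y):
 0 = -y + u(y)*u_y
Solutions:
 u(y) = -sqrt(C1 + y^2)
 u(y) = sqrt(C1 + y^2)


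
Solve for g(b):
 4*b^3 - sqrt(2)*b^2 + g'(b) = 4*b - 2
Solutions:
 g(b) = C1 - b^4 + sqrt(2)*b^3/3 + 2*b^2 - 2*b


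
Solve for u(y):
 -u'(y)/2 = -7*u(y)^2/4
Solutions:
 u(y) = -2/(C1 + 7*y)


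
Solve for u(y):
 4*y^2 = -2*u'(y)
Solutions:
 u(y) = C1 - 2*y^3/3


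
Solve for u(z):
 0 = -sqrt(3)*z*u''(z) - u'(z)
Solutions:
 u(z) = C1 + C2*z^(1 - sqrt(3)/3)


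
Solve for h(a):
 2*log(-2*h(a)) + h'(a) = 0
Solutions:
 Integral(1/(log(-_y) + log(2)), (_y, h(a)))/2 = C1 - a


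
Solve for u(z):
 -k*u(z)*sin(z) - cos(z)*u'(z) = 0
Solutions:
 u(z) = C1*exp(k*log(cos(z)))


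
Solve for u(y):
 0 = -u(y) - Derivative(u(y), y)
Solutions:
 u(y) = C1*exp(-y)


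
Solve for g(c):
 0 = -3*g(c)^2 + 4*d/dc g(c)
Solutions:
 g(c) = -4/(C1 + 3*c)


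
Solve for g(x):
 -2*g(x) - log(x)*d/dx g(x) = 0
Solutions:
 g(x) = C1*exp(-2*li(x))


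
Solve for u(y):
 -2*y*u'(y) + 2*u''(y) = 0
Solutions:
 u(y) = C1 + C2*erfi(sqrt(2)*y/2)


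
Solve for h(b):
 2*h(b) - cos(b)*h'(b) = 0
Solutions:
 h(b) = C1*(sin(b) + 1)/(sin(b) - 1)


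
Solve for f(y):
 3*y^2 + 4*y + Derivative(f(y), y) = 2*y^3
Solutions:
 f(y) = C1 + y^4/2 - y^3 - 2*y^2


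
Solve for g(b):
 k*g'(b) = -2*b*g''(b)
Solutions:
 g(b) = C1 + b^(1 - re(k)/2)*(C2*sin(log(b)*Abs(im(k))/2) + C3*cos(log(b)*im(k)/2))


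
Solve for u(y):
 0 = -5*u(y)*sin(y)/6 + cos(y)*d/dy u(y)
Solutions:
 u(y) = C1/cos(y)^(5/6)


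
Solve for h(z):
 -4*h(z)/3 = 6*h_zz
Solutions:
 h(z) = C1*sin(sqrt(2)*z/3) + C2*cos(sqrt(2)*z/3)


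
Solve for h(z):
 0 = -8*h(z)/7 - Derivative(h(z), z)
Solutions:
 h(z) = C1*exp(-8*z/7)


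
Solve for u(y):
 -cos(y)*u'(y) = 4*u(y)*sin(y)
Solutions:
 u(y) = C1*cos(y)^4


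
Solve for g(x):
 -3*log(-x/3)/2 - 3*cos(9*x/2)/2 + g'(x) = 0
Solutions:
 g(x) = C1 + 3*x*log(-x)/2 - 3*x*log(3)/2 - 3*x/2 + sin(9*x/2)/3


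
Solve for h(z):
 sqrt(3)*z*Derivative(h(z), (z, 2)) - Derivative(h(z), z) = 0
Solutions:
 h(z) = C1 + C2*z^(sqrt(3)/3 + 1)


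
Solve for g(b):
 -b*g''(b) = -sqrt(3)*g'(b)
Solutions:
 g(b) = C1 + C2*b^(1 + sqrt(3))


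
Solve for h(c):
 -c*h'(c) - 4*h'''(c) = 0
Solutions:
 h(c) = C1 + Integral(C2*airyai(-2^(1/3)*c/2) + C3*airybi(-2^(1/3)*c/2), c)


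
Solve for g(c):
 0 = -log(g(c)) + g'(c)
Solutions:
 li(g(c)) = C1 + c


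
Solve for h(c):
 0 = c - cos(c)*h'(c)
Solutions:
 h(c) = C1 + Integral(c/cos(c), c)


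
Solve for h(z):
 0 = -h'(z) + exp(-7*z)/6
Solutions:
 h(z) = C1 - exp(-7*z)/42


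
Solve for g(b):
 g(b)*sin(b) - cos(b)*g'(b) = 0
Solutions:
 g(b) = C1/cos(b)


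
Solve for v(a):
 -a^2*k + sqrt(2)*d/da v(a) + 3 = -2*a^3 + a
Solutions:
 v(a) = C1 - sqrt(2)*a^4/4 + sqrt(2)*a^3*k/6 + sqrt(2)*a^2/4 - 3*sqrt(2)*a/2


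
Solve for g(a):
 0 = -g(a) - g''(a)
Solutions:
 g(a) = C1*sin(a) + C2*cos(a)


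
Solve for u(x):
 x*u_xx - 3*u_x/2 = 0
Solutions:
 u(x) = C1 + C2*x^(5/2)


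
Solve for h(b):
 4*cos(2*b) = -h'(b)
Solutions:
 h(b) = C1 - 2*sin(2*b)


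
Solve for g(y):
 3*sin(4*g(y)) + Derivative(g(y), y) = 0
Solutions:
 g(y) = -acos((-C1 - exp(24*y))/(C1 - exp(24*y)))/4 + pi/2
 g(y) = acos((-C1 - exp(24*y))/(C1 - exp(24*y)))/4


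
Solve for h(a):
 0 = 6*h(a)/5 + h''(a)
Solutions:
 h(a) = C1*sin(sqrt(30)*a/5) + C2*cos(sqrt(30)*a/5)


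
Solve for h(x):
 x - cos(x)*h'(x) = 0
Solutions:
 h(x) = C1 + Integral(x/cos(x), x)


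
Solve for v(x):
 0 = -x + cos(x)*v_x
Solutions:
 v(x) = C1 + Integral(x/cos(x), x)


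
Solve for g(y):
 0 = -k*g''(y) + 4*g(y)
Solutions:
 g(y) = C1*exp(-2*y*sqrt(1/k)) + C2*exp(2*y*sqrt(1/k))


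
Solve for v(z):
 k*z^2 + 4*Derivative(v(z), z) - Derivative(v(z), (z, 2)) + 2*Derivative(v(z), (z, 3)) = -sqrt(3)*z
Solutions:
 v(z) = C1 - k*z^3/12 - k*z^2/16 + 7*k*z/32 - sqrt(3)*z^2/8 - sqrt(3)*z/16 + (C2*sin(sqrt(31)*z/4) + C3*cos(sqrt(31)*z/4))*exp(z/4)


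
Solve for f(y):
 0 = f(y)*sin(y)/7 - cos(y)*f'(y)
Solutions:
 f(y) = C1/cos(y)^(1/7)


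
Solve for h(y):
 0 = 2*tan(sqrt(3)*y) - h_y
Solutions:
 h(y) = C1 - 2*sqrt(3)*log(cos(sqrt(3)*y))/3


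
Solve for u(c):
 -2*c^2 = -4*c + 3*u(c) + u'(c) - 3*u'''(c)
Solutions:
 u(c) = C1*exp(-2^(1/3)*c*(2/(5*sqrt(29) + 27)^(1/3) + 2^(1/3)*(5*sqrt(29) + 27)^(1/3))/12)*sin(2^(1/3)*sqrt(3)*c*(-2^(1/3)*(5*sqrt(29) + 27)^(1/3) + 2/(5*sqrt(29) + 27)^(1/3))/12) + C2*exp(-2^(1/3)*c*(2/(5*sqrt(29) + 27)^(1/3) + 2^(1/3)*(5*sqrt(29) + 27)^(1/3))/12)*cos(2^(1/3)*sqrt(3)*c*(-2^(1/3)*(5*sqrt(29) + 27)^(1/3) + 2/(5*sqrt(29) + 27)^(1/3))/12) + C3*exp(2^(1/3)*c*(2/(5*sqrt(29) + 27)^(1/3) + 2^(1/3)*(5*sqrt(29) + 27)^(1/3))/6) - 2*c^2/3 + 16*c/9 - 16/27


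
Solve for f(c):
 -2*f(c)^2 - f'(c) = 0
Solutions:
 f(c) = 1/(C1 + 2*c)


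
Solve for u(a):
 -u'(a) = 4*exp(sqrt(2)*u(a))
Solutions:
 u(a) = sqrt(2)*(2*log(1/(C1 + 4*a)) - log(2))/4


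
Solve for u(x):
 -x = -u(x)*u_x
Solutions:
 u(x) = -sqrt(C1 + x^2)
 u(x) = sqrt(C1 + x^2)


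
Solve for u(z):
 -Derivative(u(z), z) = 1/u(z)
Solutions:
 u(z) = -sqrt(C1 - 2*z)
 u(z) = sqrt(C1 - 2*z)


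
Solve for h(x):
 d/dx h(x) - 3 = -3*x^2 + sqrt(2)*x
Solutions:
 h(x) = C1 - x^3 + sqrt(2)*x^2/2 + 3*x


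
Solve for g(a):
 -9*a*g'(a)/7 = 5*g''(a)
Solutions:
 g(a) = C1 + C2*erf(3*sqrt(70)*a/70)


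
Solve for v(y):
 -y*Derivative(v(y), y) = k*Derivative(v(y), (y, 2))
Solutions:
 v(y) = C1 + C2*sqrt(k)*erf(sqrt(2)*y*sqrt(1/k)/2)


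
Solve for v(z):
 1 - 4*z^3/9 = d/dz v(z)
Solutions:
 v(z) = C1 - z^4/9 + z


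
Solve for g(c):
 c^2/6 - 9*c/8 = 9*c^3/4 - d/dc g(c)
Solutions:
 g(c) = C1 + 9*c^4/16 - c^3/18 + 9*c^2/16


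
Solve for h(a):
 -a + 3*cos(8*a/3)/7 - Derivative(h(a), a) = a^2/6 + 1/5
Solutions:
 h(a) = C1 - a^3/18 - a^2/2 - a/5 + 9*sin(8*a/3)/56


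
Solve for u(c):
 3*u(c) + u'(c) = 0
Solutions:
 u(c) = C1*exp(-3*c)


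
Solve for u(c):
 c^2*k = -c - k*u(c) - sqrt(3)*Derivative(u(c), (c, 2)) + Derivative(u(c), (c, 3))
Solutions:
 u(c) = C1*exp(c*(-3^(1/3)*(-9*k/2 + sqrt((9*k + 2*sqrt(3))^2 - 12)/2 - sqrt(3))^(1/3) + sqrt(3) - 3^(2/3)/(-9*k/2 + sqrt((9*k + 2*sqrt(3))^2 - 12)/2 - sqrt(3))^(1/3))/3) + C2*exp(c*(3^(1/3)*(-9*k/2 + sqrt((9*k + 2*sqrt(3))^2 - 12)/2 - sqrt(3))^(1/3)/6 - 3^(5/6)*I*(-9*k/2 + sqrt((9*k + 2*sqrt(3))^2 - 12)/2 - sqrt(3))^(1/3)/6 + sqrt(3)/3 - 2/((-3^(1/3) + 3^(5/6)*I)*(-9*k/2 + sqrt((9*k + 2*sqrt(3))^2 - 12)/2 - sqrt(3))^(1/3)))) + C3*exp(c*(3^(1/3)*(-9*k/2 + sqrt((9*k + 2*sqrt(3))^2 - 12)/2 - sqrt(3))^(1/3)/6 + 3^(5/6)*I*(-9*k/2 + sqrt((9*k + 2*sqrt(3))^2 - 12)/2 - sqrt(3))^(1/3)/6 + sqrt(3)/3 + 2/((3^(1/3) + 3^(5/6)*I)*(-9*k/2 + sqrt((9*k + 2*sqrt(3))^2 - 12)/2 - sqrt(3))^(1/3)))) - c^2 - c/k + 2*sqrt(3)/k


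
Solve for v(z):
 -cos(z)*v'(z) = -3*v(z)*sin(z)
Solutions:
 v(z) = C1/cos(z)^3


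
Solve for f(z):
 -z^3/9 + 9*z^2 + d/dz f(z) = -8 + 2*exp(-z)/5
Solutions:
 f(z) = C1 + z^4/36 - 3*z^3 - 8*z - 2*exp(-z)/5


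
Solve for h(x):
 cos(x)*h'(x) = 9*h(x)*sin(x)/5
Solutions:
 h(x) = C1/cos(x)^(9/5)


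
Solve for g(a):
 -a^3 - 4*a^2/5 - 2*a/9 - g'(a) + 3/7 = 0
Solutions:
 g(a) = C1 - a^4/4 - 4*a^3/15 - a^2/9 + 3*a/7


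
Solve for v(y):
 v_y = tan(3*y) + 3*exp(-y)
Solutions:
 v(y) = C1 + log(tan(3*y)^2 + 1)/6 - 3*exp(-y)


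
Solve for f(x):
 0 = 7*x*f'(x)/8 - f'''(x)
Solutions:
 f(x) = C1 + Integral(C2*airyai(7^(1/3)*x/2) + C3*airybi(7^(1/3)*x/2), x)


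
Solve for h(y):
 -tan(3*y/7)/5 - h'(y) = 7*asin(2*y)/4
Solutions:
 h(y) = C1 - 7*y*asin(2*y)/4 - 7*sqrt(1 - 4*y^2)/8 + 7*log(cos(3*y/7))/15


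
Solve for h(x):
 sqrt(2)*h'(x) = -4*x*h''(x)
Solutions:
 h(x) = C1 + C2*x^(1 - sqrt(2)/4)


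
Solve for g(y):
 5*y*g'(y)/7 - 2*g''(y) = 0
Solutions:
 g(y) = C1 + C2*erfi(sqrt(35)*y/14)


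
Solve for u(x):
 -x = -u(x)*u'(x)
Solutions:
 u(x) = -sqrt(C1 + x^2)
 u(x) = sqrt(C1 + x^2)


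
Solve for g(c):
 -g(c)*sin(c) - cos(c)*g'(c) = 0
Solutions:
 g(c) = C1*cos(c)


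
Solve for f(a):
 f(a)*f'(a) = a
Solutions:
 f(a) = -sqrt(C1 + a^2)
 f(a) = sqrt(C1 + a^2)


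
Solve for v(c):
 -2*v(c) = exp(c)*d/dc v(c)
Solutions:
 v(c) = C1*exp(2*exp(-c))


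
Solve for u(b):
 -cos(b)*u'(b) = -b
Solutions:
 u(b) = C1 + Integral(b/cos(b), b)


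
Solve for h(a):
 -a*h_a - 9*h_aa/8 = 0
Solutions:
 h(a) = C1 + C2*erf(2*a/3)


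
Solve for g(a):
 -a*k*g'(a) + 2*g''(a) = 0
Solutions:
 g(a) = Piecewise((-sqrt(pi)*C1*erf(a*sqrt(-k)/2)/sqrt(-k) - C2, (k > 0) | (k < 0)), (-C1*a - C2, True))


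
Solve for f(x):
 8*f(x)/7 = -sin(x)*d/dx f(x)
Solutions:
 f(x) = C1*(cos(x) + 1)^(4/7)/(cos(x) - 1)^(4/7)


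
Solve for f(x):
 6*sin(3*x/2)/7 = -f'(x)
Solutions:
 f(x) = C1 + 4*cos(3*x/2)/7


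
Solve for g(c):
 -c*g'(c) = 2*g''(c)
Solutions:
 g(c) = C1 + C2*erf(c/2)


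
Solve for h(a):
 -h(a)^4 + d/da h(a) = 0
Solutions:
 h(a) = (-1/(C1 + 3*a))^(1/3)
 h(a) = (-1/(C1 + a))^(1/3)*(-3^(2/3) - 3*3^(1/6)*I)/6
 h(a) = (-1/(C1 + a))^(1/3)*(-3^(2/3) + 3*3^(1/6)*I)/6


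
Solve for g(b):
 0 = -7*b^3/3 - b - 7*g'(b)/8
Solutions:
 g(b) = C1 - 2*b^4/3 - 4*b^2/7


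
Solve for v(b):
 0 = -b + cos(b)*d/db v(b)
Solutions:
 v(b) = C1 + Integral(b/cos(b), b)


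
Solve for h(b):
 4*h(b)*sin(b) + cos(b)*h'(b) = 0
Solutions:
 h(b) = C1*cos(b)^4


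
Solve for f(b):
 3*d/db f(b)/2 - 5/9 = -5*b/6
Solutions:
 f(b) = C1 - 5*b^2/18 + 10*b/27


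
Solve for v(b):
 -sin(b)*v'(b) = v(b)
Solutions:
 v(b) = C1*sqrt(cos(b) + 1)/sqrt(cos(b) - 1)


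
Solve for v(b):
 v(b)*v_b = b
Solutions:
 v(b) = -sqrt(C1 + b^2)
 v(b) = sqrt(C1 + b^2)


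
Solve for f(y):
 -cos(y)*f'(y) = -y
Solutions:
 f(y) = C1 + Integral(y/cos(y), y)


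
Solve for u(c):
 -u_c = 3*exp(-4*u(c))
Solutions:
 u(c) = log(-I*(C1 - 12*c)^(1/4))
 u(c) = log(I*(C1 - 12*c)^(1/4))
 u(c) = log(-(C1 - 12*c)^(1/4))
 u(c) = log(C1 - 12*c)/4


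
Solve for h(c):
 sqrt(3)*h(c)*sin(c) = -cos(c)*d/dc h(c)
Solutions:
 h(c) = C1*cos(c)^(sqrt(3))


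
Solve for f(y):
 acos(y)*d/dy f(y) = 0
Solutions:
 f(y) = C1


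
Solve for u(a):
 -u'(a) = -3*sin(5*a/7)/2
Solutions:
 u(a) = C1 - 21*cos(5*a/7)/10


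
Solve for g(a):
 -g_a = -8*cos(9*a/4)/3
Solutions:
 g(a) = C1 + 32*sin(9*a/4)/27


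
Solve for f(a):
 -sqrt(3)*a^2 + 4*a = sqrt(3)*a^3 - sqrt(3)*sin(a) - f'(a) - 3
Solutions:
 f(a) = C1 + sqrt(3)*a^4/4 + sqrt(3)*a^3/3 - 2*a^2 - 3*a + sqrt(3)*cos(a)


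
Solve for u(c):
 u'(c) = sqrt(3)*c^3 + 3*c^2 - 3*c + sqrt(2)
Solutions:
 u(c) = C1 + sqrt(3)*c^4/4 + c^3 - 3*c^2/2 + sqrt(2)*c


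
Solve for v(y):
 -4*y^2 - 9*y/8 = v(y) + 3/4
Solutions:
 v(y) = -4*y^2 - 9*y/8 - 3/4


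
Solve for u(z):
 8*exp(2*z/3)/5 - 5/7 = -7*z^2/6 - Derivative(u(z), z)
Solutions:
 u(z) = C1 - 7*z^3/18 + 5*z/7 - 12*exp(2*z/3)/5


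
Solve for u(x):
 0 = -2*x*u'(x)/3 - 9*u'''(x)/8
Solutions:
 u(x) = C1 + Integral(C2*airyai(-2*2^(1/3)*x/3) + C3*airybi(-2*2^(1/3)*x/3), x)


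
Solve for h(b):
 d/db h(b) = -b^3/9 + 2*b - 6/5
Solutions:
 h(b) = C1 - b^4/36 + b^2 - 6*b/5


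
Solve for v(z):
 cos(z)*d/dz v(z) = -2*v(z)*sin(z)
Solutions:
 v(z) = C1*cos(z)^2


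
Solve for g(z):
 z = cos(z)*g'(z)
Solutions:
 g(z) = C1 + Integral(z/cos(z), z)


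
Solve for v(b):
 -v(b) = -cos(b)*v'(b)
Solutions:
 v(b) = C1*sqrt(sin(b) + 1)/sqrt(sin(b) - 1)


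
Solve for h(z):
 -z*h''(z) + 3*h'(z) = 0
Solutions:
 h(z) = C1 + C2*z^4


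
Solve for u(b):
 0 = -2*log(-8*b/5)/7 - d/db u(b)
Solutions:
 u(b) = C1 - 2*b*log(-b)/7 + 2*b*(-3*log(2) + 1 + log(5))/7


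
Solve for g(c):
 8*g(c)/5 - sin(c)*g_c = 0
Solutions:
 g(c) = C1*(cos(c) - 1)^(4/5)/(cos(c) + 1)^(4/5)


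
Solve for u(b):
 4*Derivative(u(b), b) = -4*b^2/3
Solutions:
 u(b) = C1 - b^3/9


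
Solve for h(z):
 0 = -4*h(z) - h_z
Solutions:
 h(z) = C1*exp(-4*z)


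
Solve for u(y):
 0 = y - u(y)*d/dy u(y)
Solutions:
 u(y) = -sqrt(C1 + y^2)
 u(y) = sqrt(C1 + y^2)


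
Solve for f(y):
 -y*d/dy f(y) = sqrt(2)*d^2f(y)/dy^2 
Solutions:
 f(y) = C1 + C2*erf(2^(1/4)*y/2)


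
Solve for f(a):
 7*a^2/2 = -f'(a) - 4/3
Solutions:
 f(a) = C1 - 7*a^3/6 - 4*a/3


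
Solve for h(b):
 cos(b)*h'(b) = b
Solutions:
 h(b) = C1 + Integral(b/cos(b), b)


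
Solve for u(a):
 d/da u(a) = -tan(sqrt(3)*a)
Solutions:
 u(a) = C1 + sqrt(3)*log(cos(sqrt(3)*a))/3


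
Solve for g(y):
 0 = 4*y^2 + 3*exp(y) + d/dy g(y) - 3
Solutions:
 g(y) = C1 - 4*y^3/3 + 3*y - 3*exp(y)


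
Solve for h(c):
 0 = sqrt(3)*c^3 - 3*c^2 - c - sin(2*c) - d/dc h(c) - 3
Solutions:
 h(c) = C1 + sqrt(3)*c^4/4 - c^3 - c^2/2 - 3*c + cos(2*c)/2


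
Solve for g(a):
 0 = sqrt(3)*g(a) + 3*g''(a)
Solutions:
 g(a) = C1*sin(3^(3/4)*a/3) + C2*cos(3^(3/4)*a/3)


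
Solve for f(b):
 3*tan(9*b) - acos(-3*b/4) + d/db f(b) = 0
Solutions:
 f(b) = C1 + b*acos(-3*b/4) + sqrt(16 - 9*b^2)/3 + log(cos(9*b))/3


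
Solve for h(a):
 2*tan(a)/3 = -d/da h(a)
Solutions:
 h(a) = C1 + 2*log(cos(a))/3


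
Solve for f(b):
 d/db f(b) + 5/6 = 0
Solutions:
 f(b) = C1 - 5*b/6


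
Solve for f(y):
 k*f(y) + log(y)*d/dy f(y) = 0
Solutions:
 f(y) = C1*exp(-k*li(y))


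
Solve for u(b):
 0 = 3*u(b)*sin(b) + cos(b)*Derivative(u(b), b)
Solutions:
 u(b) = C1*cos(b)^3


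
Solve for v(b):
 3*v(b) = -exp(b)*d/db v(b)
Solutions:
 v(b) = C1*exp(3*exp(-b))


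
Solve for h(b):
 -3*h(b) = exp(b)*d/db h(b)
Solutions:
 h(b) = C1*exp(3*exp(-b))


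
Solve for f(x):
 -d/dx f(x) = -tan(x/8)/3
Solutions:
 f(x) = C1 - 8*log(cos(x/8))/3


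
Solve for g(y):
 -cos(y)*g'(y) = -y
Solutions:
 g(y) = C1 + Integral(y/cos(y), y)


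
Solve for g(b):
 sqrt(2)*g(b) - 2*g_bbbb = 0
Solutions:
 g(b) = C1*exp(-2^(7/8)*b/2) + C2*exp(2^(7/8)*b/2) + C3*sin(2^(7/8)*b/2) + C4*cos(2^(7/8)*b/2)


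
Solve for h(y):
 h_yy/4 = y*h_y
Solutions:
 h(y) = C1 + C2*erfi(sqrt(2)*y)


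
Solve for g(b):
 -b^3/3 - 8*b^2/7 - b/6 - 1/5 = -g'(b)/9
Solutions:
 g(b) = C1 + 3*b^4/4 + 24*b^3/7 + 3*b^2/4 + 9*b/5


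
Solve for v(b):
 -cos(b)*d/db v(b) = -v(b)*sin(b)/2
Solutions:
 v(b) = C1/sqrt(cos(b))


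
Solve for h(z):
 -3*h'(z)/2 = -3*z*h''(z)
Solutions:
 h(z) = C1 + C2*z^(3/2)


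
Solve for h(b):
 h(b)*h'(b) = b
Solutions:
 h(b) = -sqrt(C1 + b^2)
 h(b) = sqrt(C1 + b^2)


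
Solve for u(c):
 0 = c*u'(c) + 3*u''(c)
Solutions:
 u(c) = C1 + C2*erf(sqrt(6)*c/6)


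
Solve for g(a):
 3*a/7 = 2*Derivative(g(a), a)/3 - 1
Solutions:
 g(a) = C1 + 9*a^2/28 + 3*a/2


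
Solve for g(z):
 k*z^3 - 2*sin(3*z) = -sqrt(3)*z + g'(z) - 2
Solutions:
 g(z) = C1 + k*z^4/4 + sqrt(3)*z^2/2 + 2*z + 2*cos(3*z)/3


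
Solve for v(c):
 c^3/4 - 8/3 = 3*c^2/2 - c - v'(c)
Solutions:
 v(c) = C1 - c^4/16 + c^3/2 - c^2/2 + 8*c/3


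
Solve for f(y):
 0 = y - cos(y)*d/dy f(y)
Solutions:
 f(y) = C1 + Integral(y/cos(y), y)


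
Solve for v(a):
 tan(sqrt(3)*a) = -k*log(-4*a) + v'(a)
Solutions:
 v(a) = C1 + a*k*(log(-a) - 1) + 2*a*k*log(2) - sqrt(3)*log(cos(sqrt(3)*a))/3


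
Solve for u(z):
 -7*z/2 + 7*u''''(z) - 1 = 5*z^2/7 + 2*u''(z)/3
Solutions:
 u(z) = C1 + C2*z + C3*exp(-sqrt(42)*z/21) + C4*exp(sqrt(42)*z/21) - 5*z^4/56 - 7*z^3/8 - 12*z^2


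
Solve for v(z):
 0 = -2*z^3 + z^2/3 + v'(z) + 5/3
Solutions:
 v(z) = C1 + z^4/2 - z^3/9 - 5*z/3


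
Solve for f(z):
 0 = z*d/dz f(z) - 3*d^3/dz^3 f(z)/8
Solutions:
 f(z) = C1 + Integral(C2*airyai(2*3^(2/3)*z/3) + C3*airybi(2*3^(2/3)*z/3), z)


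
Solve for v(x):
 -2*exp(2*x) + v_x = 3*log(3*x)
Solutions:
 v(x) = C1 + 3*x*log(x) + 3*x*(-1 + log(3)) + exp(2*x)


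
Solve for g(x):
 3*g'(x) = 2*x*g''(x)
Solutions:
 g(x) = C1 + C2*x^(5/2)


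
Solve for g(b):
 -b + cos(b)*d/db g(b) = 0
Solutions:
 g(b) = C1 + Integral(b/cos(b), b)


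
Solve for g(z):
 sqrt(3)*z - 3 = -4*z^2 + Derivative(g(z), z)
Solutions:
 g(z) = C1 + 4*z^3/3 + sqrt(3)*z^2/2 - 3*z


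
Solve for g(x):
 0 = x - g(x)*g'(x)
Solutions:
 g(x) = -sqrt(C1 + x^2)
 g(x) = sqrt(C1 + x^2)


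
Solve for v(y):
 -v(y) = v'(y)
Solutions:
 v(y) = C1*exp(-y)


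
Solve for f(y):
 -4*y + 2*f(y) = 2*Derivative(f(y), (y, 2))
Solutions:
 f(y) = C1*exp(-y) + C2*exp(y) + 2*y


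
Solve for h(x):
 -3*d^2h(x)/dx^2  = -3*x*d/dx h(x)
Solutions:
 h(x) = C1 + C2*erfi(sqrt(2)*x/2)


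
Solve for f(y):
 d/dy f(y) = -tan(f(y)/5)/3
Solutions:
 f(y) = -5*asin(C1*exp(-y/15)) + 5*pi
 f(y) = 5*asin(C1*exp(-y/15))


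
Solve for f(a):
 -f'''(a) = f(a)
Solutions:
 f(a) = C3*exp(-a) + (C1*sin(sqrt(3)*a/2) + C2*cos(sqrt(3)*a/2))*exp(a/2)


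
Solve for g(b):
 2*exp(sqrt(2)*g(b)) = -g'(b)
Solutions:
 g(b) = sqrt(2)*(2*log(1/(C1 + 2*b)) - log(2))/4


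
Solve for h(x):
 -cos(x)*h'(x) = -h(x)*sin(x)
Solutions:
 h(x) = C1/cos(x)


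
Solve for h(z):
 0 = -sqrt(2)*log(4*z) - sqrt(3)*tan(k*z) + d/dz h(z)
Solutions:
 h(z) = C1 + sqrt(2)*z*(log(z) - 1) + 2*sqrt(2)*z*log(2) + sqrt(3)*Piecewise((-log(cos(k*z))/k, Ne(k, 0)), (0, True))


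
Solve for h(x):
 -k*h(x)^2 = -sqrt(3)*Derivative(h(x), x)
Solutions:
 h(x) = -3/(C1 + sqrt(3)*k*x)


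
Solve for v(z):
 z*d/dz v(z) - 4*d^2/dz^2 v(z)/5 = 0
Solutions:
 v(z) = C1 + C2*erfi(sqrt(10)*z/4)


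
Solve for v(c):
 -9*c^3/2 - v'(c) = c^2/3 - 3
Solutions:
 v(c) = C1 - 9*c^4/8 - c^3/9 + 3*c


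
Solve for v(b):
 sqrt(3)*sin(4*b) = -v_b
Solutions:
 v(b) = C1 + sqrt(3)*cos(4*b)/4


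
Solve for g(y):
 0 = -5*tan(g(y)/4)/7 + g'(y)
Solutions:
 g(y) = -4*asin(C1*exp(5*y/28)) + 4*pi
 g(y) = 4*asin(C1*exp(5*y/28))


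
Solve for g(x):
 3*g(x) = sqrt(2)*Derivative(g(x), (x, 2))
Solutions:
 g(x) = C1*exp(-2^(3/4)*sqrt(3)*x/2) + C2*exp(2^(3/4)*sqrt(3)*x/2)


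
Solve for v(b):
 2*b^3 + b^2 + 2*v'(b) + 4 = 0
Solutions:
 v(b) = C1 - b^4/4 - b^3/6 - 2*b


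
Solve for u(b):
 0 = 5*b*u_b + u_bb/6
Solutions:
 u(b) = C1 + C2*erf(sqrt(15)*b)


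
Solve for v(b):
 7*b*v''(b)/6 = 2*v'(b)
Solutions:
 v(b) = C1 + C2*b^(19/7)


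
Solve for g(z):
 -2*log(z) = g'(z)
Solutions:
 g(z) = C1 - 2*z*log(z) + 2*z


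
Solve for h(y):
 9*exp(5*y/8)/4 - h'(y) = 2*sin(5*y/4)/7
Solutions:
 h(y) = C1 + 18*exp(5*y/8)/5 + 8*cos(5*y/4)/35


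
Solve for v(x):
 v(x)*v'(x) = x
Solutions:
 v(x) = -sqrt(C1 + x^2)
 v(x) = sqrt(C1 + x^2)


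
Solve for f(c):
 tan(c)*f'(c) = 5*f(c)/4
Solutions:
 f(c) = C1*sin(c)^(5/4)


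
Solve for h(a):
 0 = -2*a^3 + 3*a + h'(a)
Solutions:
 h(a) = C1 + a^4/2 - 3*a^2/2


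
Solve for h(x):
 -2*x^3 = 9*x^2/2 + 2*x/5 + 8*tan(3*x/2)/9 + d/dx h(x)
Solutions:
 h(x) = C1 - x^4/2 - 3*x^3/2 - x^2/5 + 16*log(cos(3*x/2))/27


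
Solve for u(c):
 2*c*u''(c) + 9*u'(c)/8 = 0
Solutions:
 u(c) = C1 + C2*c^(7/16)


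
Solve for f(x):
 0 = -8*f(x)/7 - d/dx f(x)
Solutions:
 f(x) = C1*exp(-8*x/7)


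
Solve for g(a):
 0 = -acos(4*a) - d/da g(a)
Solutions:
 g(a) = C1 - a*acos(4*a) + sqrt(1 - 16*a^2)/4


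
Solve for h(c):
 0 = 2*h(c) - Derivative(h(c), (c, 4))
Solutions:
 h(c) = C1*exp(-2^(1/4)*c) + C2*exp(2^(1/4)*c) + C3*sin(2^(1/4)*c) + C4*cos(2^(1/4)*c)


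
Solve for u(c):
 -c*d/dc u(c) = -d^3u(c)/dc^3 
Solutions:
 u(c) = C1 + Integral(C2*airyai(c) + C3*airybi(c), c)


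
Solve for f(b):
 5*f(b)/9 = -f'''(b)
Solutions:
 f(b) = C3*exp(-15^(1/3)*b/3) + (C1*sin(3^(5/6)*5^(1/3)*b/6) + C2*cos(3^(5/6)*5^(1/3)*b/6))*exp(15^(1/3)*b/6)


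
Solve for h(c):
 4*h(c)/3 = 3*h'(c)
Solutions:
 h(c) = C1*exp(4*c/9)


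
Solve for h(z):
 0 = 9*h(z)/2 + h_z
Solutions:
 h(z) = C1*exp(-9*z/2)


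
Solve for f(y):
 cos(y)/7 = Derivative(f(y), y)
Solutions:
 f(y) = C1 + sin(y)/7


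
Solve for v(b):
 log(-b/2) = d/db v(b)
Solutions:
 v(b) = C1 + b*log(-b) + b*(-1 - log(2))


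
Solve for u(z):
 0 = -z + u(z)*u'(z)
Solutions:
 u(z) = -sqrt(C1 + z^2)
 u(z) = sqrt(C1 + z^2)


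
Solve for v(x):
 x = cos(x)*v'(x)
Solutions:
 v(x) = C1 + Integral(x/cos(x), x)


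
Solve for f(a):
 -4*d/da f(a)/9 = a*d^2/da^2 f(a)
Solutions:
 f(a) = C1 + C2*a^(5/9)


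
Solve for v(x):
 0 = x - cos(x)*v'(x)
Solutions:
 v(x) = C1 + Integral(x/cos(x), x)


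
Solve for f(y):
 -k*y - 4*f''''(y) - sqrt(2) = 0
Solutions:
 f(y) = C1 + C2*y + C3*y^2 + C4*y^3 - k*y^5/480 - sqrt(2)*y^4/96


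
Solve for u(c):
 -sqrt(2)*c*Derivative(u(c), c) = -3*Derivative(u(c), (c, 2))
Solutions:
 u(c) = C1 + C2*erfi(2^(3/4)*sqrt(3)*c/6)


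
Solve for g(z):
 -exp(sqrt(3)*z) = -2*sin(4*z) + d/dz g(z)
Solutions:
 g(z) = C1 - sqrt(3)*exp(sqrt(3)*z)/3 - cos(4*z)/2


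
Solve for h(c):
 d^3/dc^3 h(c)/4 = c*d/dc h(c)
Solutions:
 h(c) = C1 + Integral(C2*airyai(2^(2/3)*c) + C3*airybi(2^(2/3)*c), c)


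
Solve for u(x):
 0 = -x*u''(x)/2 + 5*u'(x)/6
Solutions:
 u(x) = C1 + C2*x^(8/3)


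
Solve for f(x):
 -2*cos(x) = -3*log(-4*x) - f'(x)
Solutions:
 f(x) = C1 - 3*x*log(-x) - 6*x*log(2) + 3*x + 2*sin(x)


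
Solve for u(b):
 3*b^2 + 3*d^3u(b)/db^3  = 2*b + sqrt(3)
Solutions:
 u(b) = C1 + C2*b + C3*b^2 - b^5/60 + b^4/36 + sqrt(3)*b^3/18


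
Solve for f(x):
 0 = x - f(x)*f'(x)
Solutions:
 f(x) = -sqrt(C1 + x^2)
 f(x) = sqrt(C1 + x^2)


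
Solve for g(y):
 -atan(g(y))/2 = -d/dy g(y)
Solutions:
 Integral(1/atan(_y), (_y, g(y))) = C1 + y/2


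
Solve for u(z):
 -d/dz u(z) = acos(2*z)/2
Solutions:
 u(z) = C1 - z*acos(2*z)/2 + sqrt(1 - 4*z^2)/4


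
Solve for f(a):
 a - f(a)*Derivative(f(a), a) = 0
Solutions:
 f(a) = -sqrt(C1 + a^2)
 f(a) = sqrt(C1 + a^2)


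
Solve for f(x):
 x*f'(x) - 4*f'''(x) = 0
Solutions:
 f(x) = C1 + Integral(C2*airyai(2^(1/3)*x/2) + C3*airybi(2^(1/3)*x/2), x)


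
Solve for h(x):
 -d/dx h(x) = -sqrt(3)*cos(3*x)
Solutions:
 h(x) = C1 + sqrt(3)*sin(3*x)/3


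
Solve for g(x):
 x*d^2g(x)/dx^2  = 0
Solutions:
 g(x) = C1 + C2*x


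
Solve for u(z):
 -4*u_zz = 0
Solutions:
 u(z) = C1 + C2*z


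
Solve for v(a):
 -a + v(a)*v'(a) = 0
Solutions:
 v(a) = -sqrt(C1 + a^2)
 v(a) = sqrt(C1 + a^2)


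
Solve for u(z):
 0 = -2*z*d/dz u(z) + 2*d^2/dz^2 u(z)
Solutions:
 u(z) = C1 + C2*erfi(sqrt(2)*z/2)


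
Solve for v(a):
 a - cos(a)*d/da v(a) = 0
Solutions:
 v(a) = C1 + Integral(a/cos(a), a)


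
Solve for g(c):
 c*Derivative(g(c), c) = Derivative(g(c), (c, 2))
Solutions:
 g(c) = C1 + C2*erfi(sqrt(2)*c/2)


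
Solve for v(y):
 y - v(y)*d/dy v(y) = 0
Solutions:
 v(y) = -sqrt(C1 + y^2)
 v(y) = sqrt(C1 + y^2)


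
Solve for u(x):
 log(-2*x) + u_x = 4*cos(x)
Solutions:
 u(x) = C1 - x*log(-x) - x*log(2) + x + 4*sin(x)


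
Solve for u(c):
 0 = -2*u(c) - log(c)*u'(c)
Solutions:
 u(c) = C1*exp(-2*li(c))


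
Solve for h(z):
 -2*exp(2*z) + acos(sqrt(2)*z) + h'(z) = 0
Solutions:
 h(z) = C1 - z*acos(sqrt(2)*z) + sqrt(2)*sqrt(1 - 2*z^2)/2 + exp(2*z)


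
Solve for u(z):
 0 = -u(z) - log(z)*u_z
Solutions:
 u(z) = C1*exp(-li(z))


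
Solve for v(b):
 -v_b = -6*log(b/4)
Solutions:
 v(b) = C1 + 6*b*log(b) - b*log(4096) - 6*b


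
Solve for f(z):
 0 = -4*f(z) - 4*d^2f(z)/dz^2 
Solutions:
 f(z) = C1*sin(z) + C2*cos(z)


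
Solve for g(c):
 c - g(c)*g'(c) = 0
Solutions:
 g(c) = -sqrt(C1 + c^2)
 g(c) = sqrt(C1 + c^2)


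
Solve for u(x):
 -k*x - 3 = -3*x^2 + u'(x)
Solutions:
 u(x) = C1 - k*x^2/2 + x^3 - 3*x


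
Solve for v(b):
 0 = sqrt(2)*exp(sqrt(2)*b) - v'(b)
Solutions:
 v(b) = C1 + exp(sqrt(2)*b)


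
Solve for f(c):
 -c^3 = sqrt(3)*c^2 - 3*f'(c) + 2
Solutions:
 f(c) = C1 + c^4/12 + sqrt(3)*c^3/9 + 2*c/3


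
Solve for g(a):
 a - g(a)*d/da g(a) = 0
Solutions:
 g(a) = -sqrt(C1 + a^2)
 g(a) = sqrt(C1 + a^2)


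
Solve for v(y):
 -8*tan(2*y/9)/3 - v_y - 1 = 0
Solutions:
 v(y) = C1 - y + 12*log(cos(2*y/9))


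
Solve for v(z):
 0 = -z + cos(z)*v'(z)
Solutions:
 v(z) = C1 + Integral(z/cos(z), z)


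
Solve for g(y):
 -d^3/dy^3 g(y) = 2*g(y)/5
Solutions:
 g(y) = C3*exp(-2^(1/3)*5^(2/3)*y/5) + (C1*sin(2^(1/3)*sqrt(3)*5^(2/3)*y/10) + C2*cos(2^(1/3)*sqrt(3)*5^(2/3)*y/10))*exp(2^(1/3)*5^(2/3)*y/10)


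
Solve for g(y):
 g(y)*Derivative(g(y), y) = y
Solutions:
 g(y) = -sqrt(C1 + y^2)
 g(y) = sqrt(C1 + y^2)


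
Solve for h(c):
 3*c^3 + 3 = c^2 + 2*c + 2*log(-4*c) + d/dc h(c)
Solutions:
 h(c) = C1 + 3*c^4/4 - c^3/3 - c^2 - 2*c*log(-c) + c*(5 - 4*log(2))


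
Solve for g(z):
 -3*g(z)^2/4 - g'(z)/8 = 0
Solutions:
 g(z) = 1/(C1 + 6*z)


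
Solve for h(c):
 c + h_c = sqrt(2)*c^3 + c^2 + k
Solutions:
 h(c) = C1 + sqrt(2)*c^4/4 + c^3/3 - c^2/2 + c*k


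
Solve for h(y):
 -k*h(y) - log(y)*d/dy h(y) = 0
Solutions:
 h(y) = C1*exp(-k*li(y))


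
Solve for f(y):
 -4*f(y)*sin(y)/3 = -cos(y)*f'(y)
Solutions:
 f(y) = C1/cos(y)^(4/3)


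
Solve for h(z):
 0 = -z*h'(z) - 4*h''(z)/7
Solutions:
 h(z) = C1 + C2*erf(sqrt(14)*z/4)


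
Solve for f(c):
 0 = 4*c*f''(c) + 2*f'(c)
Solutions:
 f(c) = C1 + C2*sqrt(c)


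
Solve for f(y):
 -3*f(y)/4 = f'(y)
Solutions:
 f(y) = C1*exp(-3*y/4)


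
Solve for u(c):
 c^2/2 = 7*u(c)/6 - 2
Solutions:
 u(c) = 3*c^2/7 + 12/7


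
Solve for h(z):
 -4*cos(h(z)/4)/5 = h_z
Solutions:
 4*z/5 - 2*log(sin(h(z)/4) - 1) + 2*log(sin(h(z)/4) + 1) = C1


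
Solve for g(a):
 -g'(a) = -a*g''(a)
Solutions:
 g(a) = C1 + C2*a^2


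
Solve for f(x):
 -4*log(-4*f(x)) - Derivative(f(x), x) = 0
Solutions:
 Integral(1/(log(-_y) + 2*log(2)), (_y, f(x)))/4 = C1 - x


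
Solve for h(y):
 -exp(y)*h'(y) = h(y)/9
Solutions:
 h(y) = C1*exp(exp(-y)/9)


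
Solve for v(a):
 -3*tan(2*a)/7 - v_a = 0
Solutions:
 v(a) = C1 + 3*log(cos(2*a))/14


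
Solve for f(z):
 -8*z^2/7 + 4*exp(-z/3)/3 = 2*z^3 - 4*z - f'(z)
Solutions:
 f(z) = C1 + z^4/2 + 8*z^3/21 - 2*z^2 + 4*exp(-z/3)


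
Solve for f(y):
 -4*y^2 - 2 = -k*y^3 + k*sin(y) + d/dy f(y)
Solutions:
 f(y) = C1 + k*y^4/4 + k*cos(y) - 4*y^3/3 - 2*y


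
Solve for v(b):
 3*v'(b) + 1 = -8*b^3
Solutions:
 v(b) = C1 - 2*b^4/3 - b/3


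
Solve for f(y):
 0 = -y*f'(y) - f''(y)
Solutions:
 f(y) = C1 + C2*erf(sqrt(2)*y/2)


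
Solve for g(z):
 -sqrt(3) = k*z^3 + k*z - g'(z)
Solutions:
 g(z) = C1 + k*z^4/4 + k*z^2/2 + sqrt(3)*z


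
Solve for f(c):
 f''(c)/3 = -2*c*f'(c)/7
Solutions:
 f(c) = C1 + C2*erf(sqrt(21)*c/7)


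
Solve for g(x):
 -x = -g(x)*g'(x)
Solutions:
 g(x) = -sqrt(C1 + x^2)
 g(x) = sqrt(C1 + x^2)


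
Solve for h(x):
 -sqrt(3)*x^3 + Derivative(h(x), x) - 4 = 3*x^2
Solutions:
 h(x) = C1 + sqrt(3)*x^4/4 + x^3 + 4*x


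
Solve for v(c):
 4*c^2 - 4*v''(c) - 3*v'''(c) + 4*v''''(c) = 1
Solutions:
 v(c) = C1 + C2*c + C3*exp(c*(3 - sqrt(73))/8) + C4*exp(c*(3 + sqrt(73))/8) + c^4/12 - c^3/4 + 23*c^2/16


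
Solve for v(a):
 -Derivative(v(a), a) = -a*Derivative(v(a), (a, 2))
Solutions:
 v(a) = C1 + C2*a^2


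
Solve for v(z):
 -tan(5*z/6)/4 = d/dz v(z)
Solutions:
 v(z) = C1 + 3*log(cos(5*z/6))/10


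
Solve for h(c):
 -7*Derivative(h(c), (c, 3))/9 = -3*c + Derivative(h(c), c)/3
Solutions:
 h(c) = C1 + C2*sin(sqrt(21)*c/7) + C3*cos(sqrt(21)*c/7) + 9*c^2/2


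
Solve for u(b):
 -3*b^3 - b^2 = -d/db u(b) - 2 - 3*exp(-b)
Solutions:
 u(b) = C1 + 3*b^4/4 + b^3/3 - 2*b + 3*exp(-b)


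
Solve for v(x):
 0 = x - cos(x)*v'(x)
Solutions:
 v(x) = C1 + Integral(x/cos(x), x)


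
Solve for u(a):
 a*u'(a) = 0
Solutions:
 u(a) = C1


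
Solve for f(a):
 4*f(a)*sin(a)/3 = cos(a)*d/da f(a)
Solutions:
 f(a) = C1/cos(a)^(4/3)
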